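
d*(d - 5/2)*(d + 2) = d^3 - d^2/2 - 5*d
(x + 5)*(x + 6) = x^2 + 11*x + 30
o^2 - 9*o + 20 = (o - 5)*(o - 4)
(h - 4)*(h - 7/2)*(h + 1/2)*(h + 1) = h^4 - 6*h^3 + 13*h^2/4 + 69*h/4 + 7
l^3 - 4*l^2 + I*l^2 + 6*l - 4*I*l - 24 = (l - 4)*(l - 2*I)*(l + 3*I)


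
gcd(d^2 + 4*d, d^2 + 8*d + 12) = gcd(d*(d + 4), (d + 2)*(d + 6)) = 1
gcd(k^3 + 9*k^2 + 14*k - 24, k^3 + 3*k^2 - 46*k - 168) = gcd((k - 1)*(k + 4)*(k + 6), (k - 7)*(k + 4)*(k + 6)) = k^2 + 10*k + 24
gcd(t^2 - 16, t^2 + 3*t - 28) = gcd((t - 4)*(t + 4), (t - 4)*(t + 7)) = t - 4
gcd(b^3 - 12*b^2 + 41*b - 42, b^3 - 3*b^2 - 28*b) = b - 7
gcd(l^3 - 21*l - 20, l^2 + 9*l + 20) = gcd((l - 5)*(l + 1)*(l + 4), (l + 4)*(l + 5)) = l + 4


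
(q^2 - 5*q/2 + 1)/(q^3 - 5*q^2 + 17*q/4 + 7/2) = 2*(2*q - 1)/(4*q^2 - 12*q - 7)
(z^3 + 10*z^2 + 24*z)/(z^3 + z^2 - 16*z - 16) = z*(z + 6)/(z^2 - 3*z - 4)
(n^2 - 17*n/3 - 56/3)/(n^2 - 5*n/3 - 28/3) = (n - 8)/(n - 4)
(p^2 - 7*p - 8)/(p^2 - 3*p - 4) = (p - 8)/(p - 4)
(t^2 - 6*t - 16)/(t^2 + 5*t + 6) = (t - 8)/(t + 3)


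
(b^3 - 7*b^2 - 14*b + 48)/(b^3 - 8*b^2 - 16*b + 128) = (b^2 + b - 6)/(b^2 - 16)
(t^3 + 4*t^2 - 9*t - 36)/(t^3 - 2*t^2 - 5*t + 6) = (t^2 + 7*t + 12)/(t^2 + t - 2)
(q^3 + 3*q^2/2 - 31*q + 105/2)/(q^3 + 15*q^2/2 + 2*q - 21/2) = (2*q^2 - 11*q + 15)/(2*q^2 + q - 3)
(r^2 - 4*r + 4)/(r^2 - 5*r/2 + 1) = 2*(r - 2)/(2*r - 1)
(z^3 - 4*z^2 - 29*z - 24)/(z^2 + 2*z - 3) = (z^2 - 7*z - 8)/(z - 1)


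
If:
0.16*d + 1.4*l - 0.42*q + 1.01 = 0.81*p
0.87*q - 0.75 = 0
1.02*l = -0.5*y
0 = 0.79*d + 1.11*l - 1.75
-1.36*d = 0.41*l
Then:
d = -0.61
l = 2.01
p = 4.15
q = 0.86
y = -4.09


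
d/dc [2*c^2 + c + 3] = 4*c + 1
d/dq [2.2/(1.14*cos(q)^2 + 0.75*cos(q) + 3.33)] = (5.016*cos(q) + 1.65)*sin(q)/(1.14*cos(q)^2 + 0.75*cos(q) + 3.33)^2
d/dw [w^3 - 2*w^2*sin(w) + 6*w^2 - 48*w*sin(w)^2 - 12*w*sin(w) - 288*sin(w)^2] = -2*w^2*cos(w) + 3*w^2 - 4*w*sin(w) - 48*w*sin(2*w) - 12*w*cos(w) + 12*w - 48*sin(w)^2 - 12*sin(w) - 288*sin(2*w)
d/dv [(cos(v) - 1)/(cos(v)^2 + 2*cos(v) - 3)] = sin(v)/(cos(v) + 3)^2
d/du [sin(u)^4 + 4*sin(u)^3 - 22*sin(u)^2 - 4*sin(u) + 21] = 4*(sin(u)^3 + 3*sin(u)^2 - 11*sin(u) - 1)*cos(u)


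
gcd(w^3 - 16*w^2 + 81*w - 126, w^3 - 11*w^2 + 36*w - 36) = w^2 - 9*w + 18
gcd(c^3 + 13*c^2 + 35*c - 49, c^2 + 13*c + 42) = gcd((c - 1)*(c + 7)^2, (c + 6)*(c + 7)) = c + 7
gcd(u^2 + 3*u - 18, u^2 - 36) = u + 6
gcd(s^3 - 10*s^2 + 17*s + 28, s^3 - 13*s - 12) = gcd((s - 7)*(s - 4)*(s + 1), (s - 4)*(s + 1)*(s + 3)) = s^2 - 3*s - 4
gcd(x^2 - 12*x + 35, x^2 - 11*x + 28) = x - 7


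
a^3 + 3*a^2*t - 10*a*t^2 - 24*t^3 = (a - 3*t)*(a + 2*t)*(a + 4*t)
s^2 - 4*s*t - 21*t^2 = (s - 7*t)*(s + 3*t)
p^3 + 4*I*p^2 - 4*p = p*(p + 2*I)^2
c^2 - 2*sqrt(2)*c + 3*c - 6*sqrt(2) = (c + 3)*(c - 2*sqrt(2))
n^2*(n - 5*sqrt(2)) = n^3 - 5*sqrt(2)*n^2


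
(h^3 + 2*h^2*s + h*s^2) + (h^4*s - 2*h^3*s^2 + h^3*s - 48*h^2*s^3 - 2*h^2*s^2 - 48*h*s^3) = h^4*s - 2*h^3*s^2 + h^3*s + h^3 - 48*h^2*s^3 - 2*h^2*s^2 + 2*h^2*s - 48*h*s^3 + h*s^2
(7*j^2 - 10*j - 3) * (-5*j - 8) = -35*j^3 - 6*j^2 + 95*j + 24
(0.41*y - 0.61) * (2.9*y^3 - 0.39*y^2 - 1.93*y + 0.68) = 1.189*y^4 - 1.9289*y^3 - 0.5534*y^2 + 1.4561*y - 0.4148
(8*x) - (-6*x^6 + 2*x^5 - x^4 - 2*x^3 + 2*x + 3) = 6*x^6 - 2*x^5 + x^4 + 2*x^3 + 6*x - 3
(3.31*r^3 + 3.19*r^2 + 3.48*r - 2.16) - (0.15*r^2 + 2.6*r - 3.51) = 3.31*r^3 + 3.04*r^2 + 0.88*r + 1.35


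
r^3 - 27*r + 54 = (r - 3)^2*(r + 6)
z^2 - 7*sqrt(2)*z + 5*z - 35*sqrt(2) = (z + 5)*(z - 7*sqrt(2))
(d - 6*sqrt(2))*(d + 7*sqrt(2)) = d^2 + sqrt(2)*d - 84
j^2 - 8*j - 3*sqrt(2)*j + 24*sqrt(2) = (j - 8)*(j - 3*sqrt(2))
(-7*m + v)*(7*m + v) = -49*m^2 + v^2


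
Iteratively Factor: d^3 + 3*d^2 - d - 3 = (d + 1)*(d^2 + 2*d - 3) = (d - 1)*(d + 1)*(d + 3)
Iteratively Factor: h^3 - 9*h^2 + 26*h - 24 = (h - 2)*(h^2 - 7*h + 12) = (h - 3)*(h - 2)*(h - 4)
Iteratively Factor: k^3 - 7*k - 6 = (k + 1)*(k^2 - k - 6) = (k - 3)*(k + 1)*(k + 2)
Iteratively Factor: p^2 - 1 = (p + 1)*(p - 1)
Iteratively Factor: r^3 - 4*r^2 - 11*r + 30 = (r - 2)*(r^2 - 2*r - 15) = (r - 2)*(r + 3)*(r - 5)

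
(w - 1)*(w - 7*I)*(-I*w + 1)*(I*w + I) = w^4 - 6*I*w^3 + 6*w^2 + 6*I*w - 7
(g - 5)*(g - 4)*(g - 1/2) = g^3 - 19*g^2/2 + 49*g/2 - 10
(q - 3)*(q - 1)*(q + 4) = q^3 - 13*q + 12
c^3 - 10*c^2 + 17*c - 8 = (c - 8)*(c - 1)^2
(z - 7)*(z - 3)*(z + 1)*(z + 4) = z^4 - 5*z^3 - 25*z^2 + 65*z + 84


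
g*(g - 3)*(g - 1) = g^3 - 4*g^2 + 3*g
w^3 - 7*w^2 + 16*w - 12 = (w - 3)*(w - 2)^2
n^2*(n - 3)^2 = n^4 - 6*n^3 + 9*n^2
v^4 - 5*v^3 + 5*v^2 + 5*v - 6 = (v - 3)*(v - 2)*(v - 1)*(v + 1)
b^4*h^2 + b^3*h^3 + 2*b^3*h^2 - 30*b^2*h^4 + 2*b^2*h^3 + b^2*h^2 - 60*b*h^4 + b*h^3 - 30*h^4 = (b - 5*h)*(b + 6*h)*(b*h + h)^2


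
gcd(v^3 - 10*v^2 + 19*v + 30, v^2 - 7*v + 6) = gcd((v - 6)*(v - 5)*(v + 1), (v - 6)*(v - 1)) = v - 6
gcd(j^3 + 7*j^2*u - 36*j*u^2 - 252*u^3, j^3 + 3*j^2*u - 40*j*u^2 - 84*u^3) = -j^2 - j*u + 42*u^2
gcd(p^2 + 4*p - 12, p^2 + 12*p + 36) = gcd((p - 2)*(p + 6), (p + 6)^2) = p + 6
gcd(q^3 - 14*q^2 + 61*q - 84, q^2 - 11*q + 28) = q^2 - 11*q + 28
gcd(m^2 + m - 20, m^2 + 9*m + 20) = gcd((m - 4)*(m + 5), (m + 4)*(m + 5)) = m + 5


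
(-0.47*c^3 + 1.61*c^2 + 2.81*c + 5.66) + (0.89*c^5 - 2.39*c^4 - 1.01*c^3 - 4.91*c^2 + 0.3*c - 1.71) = 0.89*c^5 - 2.39*c^4 - 1.48*c^3 - 3.3*c^2 + 3.11*c + 3.95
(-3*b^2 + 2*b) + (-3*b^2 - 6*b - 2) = -6*b^2 - 4*b - 2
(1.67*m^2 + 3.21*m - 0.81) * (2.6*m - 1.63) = 4.342*m^3 + 5.6239*m^2 - 7.3383*m + 1.3203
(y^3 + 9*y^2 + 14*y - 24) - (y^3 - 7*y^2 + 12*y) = 16*y^2 + 2*y - 24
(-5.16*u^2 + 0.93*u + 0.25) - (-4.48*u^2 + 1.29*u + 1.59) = -0.68*u^2 - 0.36*u - 1.34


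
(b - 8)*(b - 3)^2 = b^3 - 14*b^2 + 57*b - 72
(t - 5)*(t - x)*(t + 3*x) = t^3 + 2*t^2*x - 5*t^2 - 3*t*x^2 - 10*t*x + 15*x^2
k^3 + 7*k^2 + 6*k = k*(k + 1)*(k + 6)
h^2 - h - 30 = (h - 6)*(h + 5)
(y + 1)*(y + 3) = y^2 + 4*y + 3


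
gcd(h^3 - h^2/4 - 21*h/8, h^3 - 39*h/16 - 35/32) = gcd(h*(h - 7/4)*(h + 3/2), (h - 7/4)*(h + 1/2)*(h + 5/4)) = h - 7/4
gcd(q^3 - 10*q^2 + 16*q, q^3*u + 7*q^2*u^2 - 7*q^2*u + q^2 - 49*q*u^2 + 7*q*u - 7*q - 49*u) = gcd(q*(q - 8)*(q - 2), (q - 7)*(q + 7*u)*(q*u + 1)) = 1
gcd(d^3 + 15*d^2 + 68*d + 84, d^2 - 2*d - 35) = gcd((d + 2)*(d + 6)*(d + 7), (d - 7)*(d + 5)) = 1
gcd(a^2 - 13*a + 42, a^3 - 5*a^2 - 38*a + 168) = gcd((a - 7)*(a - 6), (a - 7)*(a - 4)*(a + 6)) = a - 7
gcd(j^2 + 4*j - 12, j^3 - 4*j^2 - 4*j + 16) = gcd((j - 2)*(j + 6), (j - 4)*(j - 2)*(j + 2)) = j - 2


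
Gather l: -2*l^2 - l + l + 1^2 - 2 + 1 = -2*l^2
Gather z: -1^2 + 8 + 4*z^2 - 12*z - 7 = 4*z^2 - 12*z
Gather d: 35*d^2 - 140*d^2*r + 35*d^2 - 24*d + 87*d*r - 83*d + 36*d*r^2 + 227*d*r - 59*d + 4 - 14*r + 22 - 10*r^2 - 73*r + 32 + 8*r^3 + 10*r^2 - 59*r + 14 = d^2*(70 - 140*r) + d*(36*r^2 + 314*r - 166) + 8*r^3 - 146*r + 72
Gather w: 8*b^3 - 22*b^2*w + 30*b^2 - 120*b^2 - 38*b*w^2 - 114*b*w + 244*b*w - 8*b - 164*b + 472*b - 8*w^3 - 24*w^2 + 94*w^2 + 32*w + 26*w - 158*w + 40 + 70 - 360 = 8*b^3 - 90*b^2 + 300*b - 8*w^3 + w^2*(70 - 38*b) + w*(-22*b^2 + 130*b - 100) - 250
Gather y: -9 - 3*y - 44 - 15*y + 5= -18*y - 48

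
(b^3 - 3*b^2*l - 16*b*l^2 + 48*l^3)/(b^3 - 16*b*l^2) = (b - 3*l)/b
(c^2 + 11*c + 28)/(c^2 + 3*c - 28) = (c + 4)/(c - 4)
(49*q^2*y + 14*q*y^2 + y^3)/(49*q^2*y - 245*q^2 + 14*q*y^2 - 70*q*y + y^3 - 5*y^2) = y/(y - 5)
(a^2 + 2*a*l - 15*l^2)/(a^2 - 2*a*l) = (a^2 + 2*a*l - 15*l^2)/(a*(a - 2*l))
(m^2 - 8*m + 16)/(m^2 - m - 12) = (m - 4)/(m + 3)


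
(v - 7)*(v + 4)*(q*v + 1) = q*v^3 - 3*q*v^2 - 28*q*v + v^2 - 3*v - 28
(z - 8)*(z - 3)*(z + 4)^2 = z^4 - 3*z^3 - 48*z^2 + 16*z + 384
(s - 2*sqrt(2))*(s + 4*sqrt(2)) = s^2 + 2*sqrt(2)*s - 16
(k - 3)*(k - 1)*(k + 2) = k^3 - 2*k^2 - 5*k + 6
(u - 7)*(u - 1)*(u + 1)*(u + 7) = u^4 - 50*u^2 + 49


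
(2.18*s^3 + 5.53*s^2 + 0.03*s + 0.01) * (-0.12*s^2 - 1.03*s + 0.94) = -0.2616*s^5 - 2.909*s^4 - 3.6503*s^3 + 5.1661*s^2 + 0.0179*s + 0.0094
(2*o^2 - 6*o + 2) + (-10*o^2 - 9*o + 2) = -8*o^2 - 15*o + 4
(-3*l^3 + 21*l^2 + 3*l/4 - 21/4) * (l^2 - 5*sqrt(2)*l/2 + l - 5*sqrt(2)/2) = -3*l^5 + 15*sqrt(2)*l^4/2 + 18*l^4 - 45*sqrt(2)*l^3 + 87*l^3/4 - 435*sqrt(2)*l^2/8 - 9*l^2/2 - 21*l/4 + 45*sqrt(2)*l/4 + 105*sqrt(2)/8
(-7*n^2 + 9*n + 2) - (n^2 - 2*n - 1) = -8*n^2 + 11*n + 3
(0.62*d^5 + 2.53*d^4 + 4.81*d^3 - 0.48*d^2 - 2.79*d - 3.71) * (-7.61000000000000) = -4.7182*d^5 - 19.2533*d^4 - 36.6041*d^3 + 3.6528*d^2 + 21.2319*d + 28.2331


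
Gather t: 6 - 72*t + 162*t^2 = 162*t^2 - 72*t + 6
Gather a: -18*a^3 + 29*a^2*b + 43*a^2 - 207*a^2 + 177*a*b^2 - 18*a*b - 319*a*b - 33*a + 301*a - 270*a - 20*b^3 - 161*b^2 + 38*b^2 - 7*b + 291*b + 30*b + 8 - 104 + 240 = -18*a^3 + a^2*(29*b - 164) + a*(177*b^2 - 337*b - 2) - 20*b^3 - 123*b^2 + 314*b + 144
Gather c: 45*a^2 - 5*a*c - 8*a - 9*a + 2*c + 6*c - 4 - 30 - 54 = 45*a^2 - 17*a + c*(8 - 5*a) - 88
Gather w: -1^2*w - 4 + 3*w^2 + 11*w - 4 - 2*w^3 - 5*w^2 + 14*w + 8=-2*w^3 - 2*w^2 + 24*w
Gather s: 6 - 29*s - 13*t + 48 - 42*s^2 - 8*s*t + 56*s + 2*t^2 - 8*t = -42*s^2 + s*(27 - 8*t) + 2*t^2 - 21*t + 54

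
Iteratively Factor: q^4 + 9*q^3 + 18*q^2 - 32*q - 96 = (q + 3)*(q^3 + 6*q^2 - 32) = (q + 3)*(q + 4)*(q^2 + 2*q - 8) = (q - 2)*(q + 3)*(q + 4)*(q + 4)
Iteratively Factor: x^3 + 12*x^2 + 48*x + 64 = (x + 4)*(x^2 + 8*x + 16) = (x + 4)^2*(x + 4)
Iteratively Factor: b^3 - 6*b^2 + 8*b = (b - 2)*(b^2 - 4*b) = (b - 4)*(b - 2)*(b)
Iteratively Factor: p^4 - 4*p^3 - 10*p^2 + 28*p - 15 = (p - 1)*(p^3 - 3*p^2 - 13*p + 15) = (p - 1)^2*(p^2 - 2*p - 15) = (p - 1)^2*(p + 3)*(p - 5)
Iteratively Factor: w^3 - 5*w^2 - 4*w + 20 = (w - 5)*(w^2 - 4) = (w - 5)*(w + 2)*(w - 2)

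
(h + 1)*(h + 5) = h^2 + 6*h + 5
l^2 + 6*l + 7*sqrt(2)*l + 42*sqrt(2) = (l + 6)*(l + 7*sqrt(2))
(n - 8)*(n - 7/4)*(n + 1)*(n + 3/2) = n^4 - 29*n^3/4 - 71*n^2/8 + 163*n/8 + 21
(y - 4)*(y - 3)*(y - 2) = y^3 - 9*y^2 + 26*y - 24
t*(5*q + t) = 5*q*t + t^2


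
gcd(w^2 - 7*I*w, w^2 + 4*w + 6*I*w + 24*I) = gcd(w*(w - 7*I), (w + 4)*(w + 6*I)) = 1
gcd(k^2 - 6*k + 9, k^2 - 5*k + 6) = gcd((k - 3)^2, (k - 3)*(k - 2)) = k - 3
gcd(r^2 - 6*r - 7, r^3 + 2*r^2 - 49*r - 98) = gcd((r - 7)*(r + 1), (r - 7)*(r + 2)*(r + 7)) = r - 7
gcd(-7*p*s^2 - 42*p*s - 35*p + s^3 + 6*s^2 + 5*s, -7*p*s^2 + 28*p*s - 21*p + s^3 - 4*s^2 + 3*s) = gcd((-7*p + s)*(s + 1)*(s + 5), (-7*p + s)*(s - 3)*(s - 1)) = 7*p - s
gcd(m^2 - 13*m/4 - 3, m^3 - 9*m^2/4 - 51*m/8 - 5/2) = m - 4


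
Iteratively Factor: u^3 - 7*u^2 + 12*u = (u - 3)*(u^2 - 4*u) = (u - 4)*(u - 3)*(u)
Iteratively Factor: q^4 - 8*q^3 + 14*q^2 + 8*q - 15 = (q - 5)*(q^3 - 3*q^2 - q + 3) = (q - 5)*(q + 1)*(q^2 - 4*q + 3) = (q - 5)*(q - 1)*(q + 1)*(q - 3)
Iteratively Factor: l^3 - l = (l + 1)*(l^2 - l) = l*(l + 1)*(l - 1)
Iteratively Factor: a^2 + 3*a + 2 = (a + 2)*(a + 1)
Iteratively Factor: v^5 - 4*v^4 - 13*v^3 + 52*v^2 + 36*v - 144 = (v - 3)*(v^4 - v^3 - 16*v^2 + 4*v + 48) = (v - 3)*(v + 2)*(v^3 - 3*v^2 - 10*v + 24) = (v - 3)*(v + 2)*(v + 3)*(v^2 - 6*v + 8) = (v - 4)*(v - 3)*(v + 2)*(v + 3)*(v - 2)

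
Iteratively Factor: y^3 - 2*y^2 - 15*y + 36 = (y - 3)*(y^2 + y - 12) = (y - 3)*(y + 4)*(y - 3)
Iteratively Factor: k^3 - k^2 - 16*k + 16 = (k + 4)*(k^2 - 5*k + 4) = (k - 1)*(k + 4)*(k - 4)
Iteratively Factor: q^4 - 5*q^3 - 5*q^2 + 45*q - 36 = (q - 1)*(q^3 - 4*q^2 - 9*q + 36) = (q - 3)*(q - 1)*(q^2 - q - 12) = (q - 3)*(q - 1)*(q + 3)*(q - 4)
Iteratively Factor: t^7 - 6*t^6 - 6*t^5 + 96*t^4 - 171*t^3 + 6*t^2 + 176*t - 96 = (t - 1)*(t^6 - 5*t^5 - 11*t^4 + 85*t^3 - 86*t^2 - 80*t + 96) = (t - 2)*(t - 1)*(t^5 - 3*t^4 - 17*t^3 + 51*t^2 + 16*t - 48) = (t - 4)*(t - 2)*(t - 1)*(t^4 + t^3 - 13*t^2 - t + 12) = (t - 4)*(t - 2)*(t - 1)*(t + 4)*(t^3 - 3*t^2 - t + 3) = (t - 4)*(t - 2)*(t - 1)^2*(t + 4)*(t^2 - 2*t - 3) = (t - 4)*(t - 3)*(t - 2)*(t - 1)^2*(t + 4)*(t + 1)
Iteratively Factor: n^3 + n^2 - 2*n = (n)*(n^2 + n - 2) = n*(n + 2)*(n - 1)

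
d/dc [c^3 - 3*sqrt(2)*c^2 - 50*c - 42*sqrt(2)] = 3*c^2 - 6*sqrt(2)*c - 50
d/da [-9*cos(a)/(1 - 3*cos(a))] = 9*sin(a)/(3*cos(a) - 1)^2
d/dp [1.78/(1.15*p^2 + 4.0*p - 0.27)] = (-4.094*p - 7.12)/(1.15*p^2 + 4.0*p - 0.27)^2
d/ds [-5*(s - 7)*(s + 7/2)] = 35/2 - 10*s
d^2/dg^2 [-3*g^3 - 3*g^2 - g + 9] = -18*g - 6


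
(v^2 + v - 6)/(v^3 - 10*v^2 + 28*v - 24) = (v + 3)/(v^2 - 8*v + 12)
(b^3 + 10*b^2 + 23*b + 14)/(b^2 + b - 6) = (b^3 + 10*b^2 + 23*b + 14)/(b^2 + b - 6)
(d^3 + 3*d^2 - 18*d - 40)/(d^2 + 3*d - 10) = (d^2 - 2*d - 8)/(d - 2)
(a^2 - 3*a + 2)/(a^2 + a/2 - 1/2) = 2*(a^2 - 3*a + 2)/(2*a^2 + a - 1)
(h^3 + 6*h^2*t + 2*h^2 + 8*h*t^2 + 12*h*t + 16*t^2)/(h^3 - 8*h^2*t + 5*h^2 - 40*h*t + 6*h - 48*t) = (-h^2 - 6*h*t - 8*t^2)/(-h^2 + 8*h*t - 3*h + 24*t)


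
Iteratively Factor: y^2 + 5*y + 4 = (y + 1)*(y + 4)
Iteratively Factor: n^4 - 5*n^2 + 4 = (n + 2)*(n^3 - 2*n^2 - n + 2) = (n + 1)*(n + 2)*(n^2 - 3*n + 2) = (n - 1)*(n + 1)*(n + 2)*(n - 2)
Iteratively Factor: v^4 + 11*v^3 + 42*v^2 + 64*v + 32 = (v + 1)*(v^3 + 10*v^2 + 32*v + 32) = (v + 1)*(v + 4)*(v^2 + 6*v + 8) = (v + 1)*(v + 4)^2*(v + 2)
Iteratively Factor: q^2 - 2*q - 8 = (q - 4)*(q + 2)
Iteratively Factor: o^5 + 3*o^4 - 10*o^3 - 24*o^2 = (o)*(o^4 + 3*o^3 - 10*o^2 - 24*o) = o^2*(o^3 + 3*o^2 - 10*o - 24) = o^2*(o - 3)*(o^2 + 6*o + 8) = o^2*(o - 3)*(o + 2)*(o + 4)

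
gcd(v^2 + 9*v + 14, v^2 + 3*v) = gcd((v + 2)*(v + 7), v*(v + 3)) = 1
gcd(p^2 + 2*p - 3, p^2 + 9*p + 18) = p + 3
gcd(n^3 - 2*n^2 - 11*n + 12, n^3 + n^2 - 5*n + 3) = n^2 + 2*n - 3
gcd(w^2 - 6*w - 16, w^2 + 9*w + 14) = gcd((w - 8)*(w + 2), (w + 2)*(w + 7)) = w + 2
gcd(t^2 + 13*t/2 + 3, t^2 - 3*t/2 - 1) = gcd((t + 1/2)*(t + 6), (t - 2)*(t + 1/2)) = t + 1/2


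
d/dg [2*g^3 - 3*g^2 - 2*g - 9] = 6*g^2 - 6*g - 2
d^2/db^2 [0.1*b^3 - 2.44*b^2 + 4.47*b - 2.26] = 0.6*b - 4.88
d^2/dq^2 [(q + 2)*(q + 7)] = 2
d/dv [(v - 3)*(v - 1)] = 2*v - 4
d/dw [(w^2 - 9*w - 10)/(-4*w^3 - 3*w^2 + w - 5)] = (4*w^4 - 72*w^3 - 146*w^2 - 70*w + 55)/(16*w^6 + 24*w^5 + w^4 + 34*w^3 + 31*w^2 - 10*w + 25)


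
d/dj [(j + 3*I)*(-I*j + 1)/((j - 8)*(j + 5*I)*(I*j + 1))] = (j^4 + 8*I*j^3 - 30*j^2 + j*(128 - 24*I) - 15 + 256*I)/(j^6 + j^5*(-16 + 8*I) + j^4*(58 - 128*I) + j^3*(96 + 552*I) + j^2*(-359 - 640*I) + j*(-400 + 2560*I) + 1600)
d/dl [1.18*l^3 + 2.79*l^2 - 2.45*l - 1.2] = 3.54*l^2 + 5.58*l - 2.45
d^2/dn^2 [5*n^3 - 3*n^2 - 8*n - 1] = 30*n - 6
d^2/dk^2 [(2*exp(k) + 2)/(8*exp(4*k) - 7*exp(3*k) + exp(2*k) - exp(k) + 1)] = 4*(288*exp(8*k) + 204*exp(7*k) - 538*exp(6*k) + 294*exp(5*k) - 136*exp(4*k) - 9*exp(3*k) + 27*exp(2*k) - exp(k) + 1)*exp(k)/(512*exp(12*k) - 1344*exp(11*k) + 1368*exp(10*k) - 871*exp(9*k) + 699*exp(8*k) - 552*exp(7*k) + 262*exp(6*k) - 114*exp(5*k) + 72*exp(4*k) - 28*exp(3*k) + 6*exp(2*k) - 3*exp(k) + 1)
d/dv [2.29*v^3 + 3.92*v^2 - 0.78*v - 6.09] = 6.87*v^2 + 7.84*v - 0.78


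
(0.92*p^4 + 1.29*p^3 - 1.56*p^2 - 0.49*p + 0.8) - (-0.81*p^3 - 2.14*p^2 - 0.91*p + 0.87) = 0.92*p^4 + 2.1*p^3 + 0.58*p^2 + 0.42*p - 0.07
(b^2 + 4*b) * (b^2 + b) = b^4 + 5*b^3 + 4*b^2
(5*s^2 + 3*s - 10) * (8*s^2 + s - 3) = 40*s^4 + 29*s^3 - 92*s^2 - 19*s + 30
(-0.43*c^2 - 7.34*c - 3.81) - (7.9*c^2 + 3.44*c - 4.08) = -8.33*c^2 - 10.78*c + 0.27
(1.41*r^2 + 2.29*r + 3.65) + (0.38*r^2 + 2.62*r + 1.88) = 1.79*r^2 + 4.91*r + 5.53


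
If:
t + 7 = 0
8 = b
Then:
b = 8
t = -7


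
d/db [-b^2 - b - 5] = -2*b - 1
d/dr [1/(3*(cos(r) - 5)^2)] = 2*sin(r)/(3*(cos(r) - 5)^3)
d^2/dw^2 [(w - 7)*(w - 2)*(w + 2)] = 6*w - 14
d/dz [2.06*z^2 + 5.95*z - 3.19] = 4.12*z + 5.95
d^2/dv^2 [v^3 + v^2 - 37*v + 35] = 6*v + 2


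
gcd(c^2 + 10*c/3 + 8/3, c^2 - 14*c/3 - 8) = c + 4/3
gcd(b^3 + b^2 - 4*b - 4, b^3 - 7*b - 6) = b^2 + 3*b + 2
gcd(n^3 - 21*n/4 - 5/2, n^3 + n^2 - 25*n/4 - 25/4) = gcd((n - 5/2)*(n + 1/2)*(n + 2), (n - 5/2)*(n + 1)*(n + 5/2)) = n - 5/2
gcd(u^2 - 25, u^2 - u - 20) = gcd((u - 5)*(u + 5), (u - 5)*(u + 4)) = u - 5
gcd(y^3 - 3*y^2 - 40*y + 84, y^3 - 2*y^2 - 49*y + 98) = y^2 - 9*y + 14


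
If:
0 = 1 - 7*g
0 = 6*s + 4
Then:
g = 1/7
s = -2/3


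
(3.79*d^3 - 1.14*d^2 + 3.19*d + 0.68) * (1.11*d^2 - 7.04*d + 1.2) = 4.2069*d^5 - 27.947*d^4 + 16.1145*d^3 - 23.0708*d^2 - 0.9592*d + 0.816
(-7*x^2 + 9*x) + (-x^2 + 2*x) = -8*x^2 + 11*x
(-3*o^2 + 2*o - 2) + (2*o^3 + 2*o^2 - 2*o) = 2*o^3 - o^2 - 2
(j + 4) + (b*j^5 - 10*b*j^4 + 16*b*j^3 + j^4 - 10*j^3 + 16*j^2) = b*j^5 - 10*b*j^4 + 16*b*j^3 + j^4 - 10*j^3 + 16*j^2 + j + 4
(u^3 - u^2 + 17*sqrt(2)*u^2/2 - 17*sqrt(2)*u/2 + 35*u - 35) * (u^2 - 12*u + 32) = u^5 - 13*u^4 + 17*sqrt(2)*u^4/2 - 221*sqrt(2)*u^3/2 + 79*u^3 - 487*u^2 + 374*sqrt(2)*u^2 - 272*sqrt(2)*u + 1540*u - 1120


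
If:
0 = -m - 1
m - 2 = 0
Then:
No Solution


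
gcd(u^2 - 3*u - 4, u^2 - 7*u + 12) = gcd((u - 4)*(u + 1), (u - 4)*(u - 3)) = u - 4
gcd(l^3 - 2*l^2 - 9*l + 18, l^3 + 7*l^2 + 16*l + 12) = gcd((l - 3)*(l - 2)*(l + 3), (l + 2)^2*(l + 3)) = l + 3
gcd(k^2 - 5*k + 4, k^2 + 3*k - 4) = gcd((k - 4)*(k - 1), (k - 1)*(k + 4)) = k - 1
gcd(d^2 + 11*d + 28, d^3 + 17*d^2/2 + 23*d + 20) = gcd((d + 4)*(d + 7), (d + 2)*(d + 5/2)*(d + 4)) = d + 4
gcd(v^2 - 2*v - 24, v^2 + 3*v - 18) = 1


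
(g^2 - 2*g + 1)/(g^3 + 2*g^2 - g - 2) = (g - 1)/(g^2 + 3*g + 2)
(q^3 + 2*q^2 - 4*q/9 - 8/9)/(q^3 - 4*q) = (q^2 - 4/9)/(q*(q - 2))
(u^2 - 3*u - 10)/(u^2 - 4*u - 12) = (u - 5)/(u - 6)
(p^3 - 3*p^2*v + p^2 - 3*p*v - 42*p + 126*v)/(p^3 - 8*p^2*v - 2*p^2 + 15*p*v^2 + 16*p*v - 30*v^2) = (p^2 + p - 42)/(p^2 - 5*p*v - 2*p + 10*v)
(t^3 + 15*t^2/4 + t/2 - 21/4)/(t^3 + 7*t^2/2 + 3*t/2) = (4*t^2 + 3*t - 7)/(2*t*(2*t + 1))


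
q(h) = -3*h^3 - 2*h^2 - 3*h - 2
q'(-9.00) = -696.00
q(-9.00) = 2050.00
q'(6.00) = -351.00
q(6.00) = -740.00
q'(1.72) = -36.51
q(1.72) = -28.34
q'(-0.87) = -6.33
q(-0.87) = 1.07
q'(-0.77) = -5.26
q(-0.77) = 0.49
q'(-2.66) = -56.04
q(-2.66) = 48.29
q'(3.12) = -103.09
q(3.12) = -121.94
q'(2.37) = -63.03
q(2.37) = -60.28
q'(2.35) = -62.10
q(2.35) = -59.03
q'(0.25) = -4.56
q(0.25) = -2.92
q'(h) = -9*h^2 - 4*h - 3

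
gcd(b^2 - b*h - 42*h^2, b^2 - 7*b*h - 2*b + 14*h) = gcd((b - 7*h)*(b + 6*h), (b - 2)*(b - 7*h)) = b - 7*h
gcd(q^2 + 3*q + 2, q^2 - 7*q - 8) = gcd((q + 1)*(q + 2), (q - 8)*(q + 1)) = q + 1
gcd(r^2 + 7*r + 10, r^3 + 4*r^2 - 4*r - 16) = r + 2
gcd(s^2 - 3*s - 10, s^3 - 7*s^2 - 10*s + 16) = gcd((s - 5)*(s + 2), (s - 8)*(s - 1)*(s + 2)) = s + 2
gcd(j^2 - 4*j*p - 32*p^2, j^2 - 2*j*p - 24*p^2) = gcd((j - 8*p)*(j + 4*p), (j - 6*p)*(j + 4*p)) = j + 4*p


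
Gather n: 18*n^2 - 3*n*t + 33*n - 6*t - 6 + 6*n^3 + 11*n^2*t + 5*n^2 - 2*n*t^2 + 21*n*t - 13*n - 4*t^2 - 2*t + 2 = 6*n^3 + n^2*(11*t + 23) + n*(-2*t^2 + 18*t + 20) - 4*t^2 - 8*t - 4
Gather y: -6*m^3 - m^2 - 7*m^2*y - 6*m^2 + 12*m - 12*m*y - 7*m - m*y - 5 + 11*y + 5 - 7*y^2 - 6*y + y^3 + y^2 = -6*m^3 - 7*m^2 + 5*m + y^3 - 6*y^2 + y*(-7*m^2 - 13*m + 5)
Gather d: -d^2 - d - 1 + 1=-d^2 - d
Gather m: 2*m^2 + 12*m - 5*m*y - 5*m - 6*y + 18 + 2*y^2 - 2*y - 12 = 2*m^2 + m*(7 - 5*y) + 2*y^2 - 8*y + 6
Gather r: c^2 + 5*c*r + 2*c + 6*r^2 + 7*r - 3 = c^2 + 2*c + 6*r^2 + r*(5*c + 7) - 3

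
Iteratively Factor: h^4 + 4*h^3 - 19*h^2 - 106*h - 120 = (h + 2)*(h^3 + 2*h^2 - 23*h - 60) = (h + 2)*(h + 3)*(h^2 - h - 20) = (h - 5)*(h + 2)*(h + 3)*(h + 4)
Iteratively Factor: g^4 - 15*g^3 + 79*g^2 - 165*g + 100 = (g - 5)*(g^3 - 10*g^2 + 29*g - 20) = (g - 5)^2*(g^2 - 5*g + 4) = (g - 5)^2*(g - 4)*(g - 1)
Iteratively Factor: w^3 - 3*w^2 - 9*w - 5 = (w + 1)*(w^2 - 4*w - 5) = (w + 1)^2*(w - 5)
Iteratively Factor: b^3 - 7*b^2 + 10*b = (b - 2)*(b^2 - 5*b) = (b - 5)*(b - 2)*(b)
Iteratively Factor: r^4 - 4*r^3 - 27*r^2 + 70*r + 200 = (r - 5)*(r^3 + r^2 - 22*r - 40) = (r - 5)*(r + 4)*(r^2 - 3*r - 10) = (r - 5)*(r + 2)*(r + 4)*(r - 5)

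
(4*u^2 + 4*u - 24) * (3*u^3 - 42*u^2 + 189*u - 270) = 12*u^5 - 156*u^4 + 516*u^3 + 684*u^2 - 5616*u + 6480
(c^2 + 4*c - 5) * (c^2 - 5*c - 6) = c^4 - c^3 - 31*c^2 + c + 30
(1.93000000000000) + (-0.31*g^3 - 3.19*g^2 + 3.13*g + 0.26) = -0.31*g^3 - 3.19*g^2 + 3.13*g + 2.19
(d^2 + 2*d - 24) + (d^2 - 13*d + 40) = 2*d^2 - 11*d + 16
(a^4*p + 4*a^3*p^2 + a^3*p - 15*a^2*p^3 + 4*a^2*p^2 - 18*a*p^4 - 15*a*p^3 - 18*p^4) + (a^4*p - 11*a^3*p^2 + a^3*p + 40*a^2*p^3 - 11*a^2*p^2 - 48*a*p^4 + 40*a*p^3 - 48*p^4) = 2*a^4*p - 7*a^3*p^2 + 2*a^3*p + 25*a^2*p^3 - 7*a^2*p^2 - 66*a*p^4 + 25*a*p^3 - 66*p^4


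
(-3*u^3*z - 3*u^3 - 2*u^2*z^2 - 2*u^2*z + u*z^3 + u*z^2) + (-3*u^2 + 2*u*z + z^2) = -3*u^3*z - 3*u^3 - 2*u^2*z^2 - 2*u^2*z - 3*u^2 + u*z^3 + u*z^2 + 2*u*z + z^2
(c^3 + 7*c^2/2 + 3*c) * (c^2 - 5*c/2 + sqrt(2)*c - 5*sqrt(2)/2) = c^5 + c^4 + sqrt(2)*c^4 - 23*c^3/4 + sqrt(2)*c^3 - 23*sqrt(2)*c^2/4 - 15*c^2/2 - 15*sqrt(2)*c/2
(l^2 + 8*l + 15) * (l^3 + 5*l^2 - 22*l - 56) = l^5 + 13*l^4 + 33*l^3 - 157*l^2 - 778*l - 840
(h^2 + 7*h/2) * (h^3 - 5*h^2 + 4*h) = h^5 - 3*h^4/2 - 27*h^3/2 + 14*h^2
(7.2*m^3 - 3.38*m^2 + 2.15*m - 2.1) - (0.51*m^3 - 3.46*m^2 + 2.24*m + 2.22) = 6.69*m^3 + 0.0800000000000001*m^2 - 0.0900000000000003*m - 4.32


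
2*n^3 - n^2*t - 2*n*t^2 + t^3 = (-2*n + t)*(-n + t)*(n + t)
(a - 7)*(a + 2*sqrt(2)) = a^2 - 7*a + 2*sqrt(2)*a - 14*sqrt(2)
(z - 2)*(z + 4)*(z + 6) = z^3 + 8*z^2 + 4*z - 48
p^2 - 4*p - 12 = (p - 6)*(p + 2)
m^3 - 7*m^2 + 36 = (m - 6)*(m - 3)*(m + 2)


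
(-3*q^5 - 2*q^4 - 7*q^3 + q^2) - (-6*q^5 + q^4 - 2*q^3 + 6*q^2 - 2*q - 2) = 3*q^5 - 3*q^4 - 5*q^3 - 5*q^2 + 2*q + 2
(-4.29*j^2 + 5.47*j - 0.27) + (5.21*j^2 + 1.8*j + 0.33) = 0.92*j^2 + 7.27*j + 0.06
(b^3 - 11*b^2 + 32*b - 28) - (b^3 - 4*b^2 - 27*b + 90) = -7*b^2 + 59*b - 118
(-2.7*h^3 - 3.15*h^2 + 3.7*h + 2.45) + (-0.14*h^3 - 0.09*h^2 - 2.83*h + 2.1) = -2.84*h^3 - 3.24*h^2 + 0.87*h + 4.55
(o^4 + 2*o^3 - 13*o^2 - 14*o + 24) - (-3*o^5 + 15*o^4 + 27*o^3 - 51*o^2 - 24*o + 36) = 3*o^5 - 14*o^4 - 25*o^3 + 38*o^2 + 10*o - 12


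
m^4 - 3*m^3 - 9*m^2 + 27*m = m*(m - 3)^2*(m + 3)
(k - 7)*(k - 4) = k^2 - 11*k + 28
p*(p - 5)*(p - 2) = p^3 - 7*p^2 + 10*p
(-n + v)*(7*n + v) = -7*n^2 + 6*n*v + v^2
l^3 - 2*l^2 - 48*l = l*(l - 8)*(l + 6)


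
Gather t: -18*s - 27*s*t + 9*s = -27*s*t - 9*s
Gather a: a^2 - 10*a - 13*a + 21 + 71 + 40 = a^2 - 23*a + 132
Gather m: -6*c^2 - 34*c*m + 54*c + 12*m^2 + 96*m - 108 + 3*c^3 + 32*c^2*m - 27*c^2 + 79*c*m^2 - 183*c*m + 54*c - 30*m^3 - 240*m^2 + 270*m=3*c^3 - 33*c^2 + 108*c - 30*m^3 + m^2*(79*c - 228) + m*(32*c^2 - 217*c + 366) - 108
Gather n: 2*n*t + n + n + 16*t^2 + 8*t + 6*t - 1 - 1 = n*(2*t + 2) + 16*t^2 + 14*t - 2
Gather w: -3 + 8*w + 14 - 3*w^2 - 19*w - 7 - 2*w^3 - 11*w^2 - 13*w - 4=-2*w^3 - 14*w^2 - 24*w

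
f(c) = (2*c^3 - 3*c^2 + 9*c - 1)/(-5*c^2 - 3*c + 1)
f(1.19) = -0.92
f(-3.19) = 3.10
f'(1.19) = 0.34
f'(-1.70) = 2.61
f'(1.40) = 0.18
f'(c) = (10*c + 3)*(2*c^3 - 3*c^2 + 9*c - 1)/(-5*c^2 - 3*c + 1)^2 + (6*c^2 - 6*c + 9)/(-5*c^2 - 3*c + 1) = 2*(-5*c^4 - 6*c^3 + 30*c^2 - 8*c + 3)/(25*c^4 + 30*c^3 - c^2 - 6*c + 1)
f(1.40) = -0.86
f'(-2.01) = 1.24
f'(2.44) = -0.16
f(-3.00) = 3.11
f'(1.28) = 0.26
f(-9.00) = 4.73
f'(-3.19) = 0.01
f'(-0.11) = 5.27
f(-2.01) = 3.60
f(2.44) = -0.89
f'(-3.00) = 0.09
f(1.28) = -0.89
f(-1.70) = 4.17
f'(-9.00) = -0.36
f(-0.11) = -1.60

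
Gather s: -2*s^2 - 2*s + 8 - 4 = -2*s^2 - 2*s + 4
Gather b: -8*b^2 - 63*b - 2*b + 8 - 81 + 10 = -8*b^2 - 65*b - 63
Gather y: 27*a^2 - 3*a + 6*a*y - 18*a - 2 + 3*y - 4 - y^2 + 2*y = 27*a^2 - 21*a - y^2 + y*(6*a + 5) - 6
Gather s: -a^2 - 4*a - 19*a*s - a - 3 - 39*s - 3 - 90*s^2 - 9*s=-a^2 - 5*a - 90*s^2 + s*(-19*a - 48) - 6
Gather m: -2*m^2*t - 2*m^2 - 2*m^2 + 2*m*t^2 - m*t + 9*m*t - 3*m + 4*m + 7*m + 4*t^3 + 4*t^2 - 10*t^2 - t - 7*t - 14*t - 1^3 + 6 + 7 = m^2*(-2*t - 4) + m*(2*t^2 + 8*t + 8) + 4*t^3 - 6*t^2 - 22*t + 12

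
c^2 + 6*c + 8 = (c + 2)*(c + 4)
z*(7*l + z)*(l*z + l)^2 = 7*l^3*z^3 + 14*l^3*z^2 + 7*l^3*z + l^2*z^4 + 2*l^2*z^3 + l^2*z^2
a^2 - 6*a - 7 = (a - 7)*(a + 1)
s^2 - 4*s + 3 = (s - 3)*(s - 1)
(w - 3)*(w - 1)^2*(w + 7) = w^4 + 2*w^3 - 28*w^2 + 46*w - 21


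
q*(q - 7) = q^2 - 7*q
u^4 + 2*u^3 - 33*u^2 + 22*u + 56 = (u - 4)*(u - 2)*(u + 1)*(u + 7)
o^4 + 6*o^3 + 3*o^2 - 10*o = o*(o - 1)*(o + 2)*(o + 5)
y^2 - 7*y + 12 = (y - 4)*(y - 3)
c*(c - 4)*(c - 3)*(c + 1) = c^4 - 6*c^3 + 5*c^2 + 12*c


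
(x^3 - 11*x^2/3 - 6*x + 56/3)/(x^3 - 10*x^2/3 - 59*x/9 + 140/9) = 3*(x - 2)/(3*x - 5)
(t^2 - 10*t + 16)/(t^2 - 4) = (t - 8)/(t + 2)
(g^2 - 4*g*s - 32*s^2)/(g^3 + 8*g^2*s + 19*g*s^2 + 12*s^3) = (g - 8*s)/(g^2 + 4*g*s + 3*s^2)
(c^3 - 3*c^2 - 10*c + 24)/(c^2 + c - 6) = c - 4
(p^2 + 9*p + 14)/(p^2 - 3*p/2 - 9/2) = 2*(p^2 + 9*p + 14)/(2*p^2 - 3*p - 9)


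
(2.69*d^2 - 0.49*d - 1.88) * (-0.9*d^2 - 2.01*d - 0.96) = -2.421*d^4 - 4.9659*d^3 + 0.0945*d^2 + 4.2492*d + 1.8048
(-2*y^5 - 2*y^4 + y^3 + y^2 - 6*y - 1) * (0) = 0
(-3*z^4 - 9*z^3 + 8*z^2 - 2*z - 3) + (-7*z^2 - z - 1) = -3*z^4 - 9*z^3 + z^2 - 3*z - 4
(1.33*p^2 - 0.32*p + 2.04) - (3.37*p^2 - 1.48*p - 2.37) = -2.04*p^2 + 1.16*p + 4.41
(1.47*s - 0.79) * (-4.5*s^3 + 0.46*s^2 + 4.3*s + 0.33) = -6.615*s^4 + 4.2312*s^3 + 5.9576*s^2 - 2.9119*s - 0.2607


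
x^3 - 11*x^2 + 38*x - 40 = (x - 5)*(x - 4)*(x - 2)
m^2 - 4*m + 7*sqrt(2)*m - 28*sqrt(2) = (m - 4)*(m + 7*sqrt(2))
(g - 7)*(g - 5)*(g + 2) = g^3 - 10*g^2 + 11*g + 70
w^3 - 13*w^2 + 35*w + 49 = (w - 7)^2*(w + 1)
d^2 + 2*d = d*(d + 2)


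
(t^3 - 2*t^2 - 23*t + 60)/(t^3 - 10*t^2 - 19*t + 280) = (t^2 - 7*t + 12)/(t^2 - 15*t + 56)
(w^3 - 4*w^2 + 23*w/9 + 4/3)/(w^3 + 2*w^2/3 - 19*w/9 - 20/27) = 3*(w - 3)/(3*w + 5)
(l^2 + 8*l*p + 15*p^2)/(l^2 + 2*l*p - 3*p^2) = (-l - 5*p)/(-l + p)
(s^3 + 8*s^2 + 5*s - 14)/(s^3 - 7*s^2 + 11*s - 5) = (s^2 + 9*s + 14)/(s^2 - 6*s + 5)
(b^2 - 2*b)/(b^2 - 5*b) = (b - 2)/(b - 5)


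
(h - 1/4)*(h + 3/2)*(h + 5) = h^3 + 25*h^2/4 + 47*h/8 - 15/8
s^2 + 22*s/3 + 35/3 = (s + 7/3)*(s + 5)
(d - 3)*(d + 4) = d^2 + d - 12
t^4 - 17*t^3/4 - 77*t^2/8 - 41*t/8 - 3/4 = (t - 6)*(t + 1/4)*(t + 1/2)*(t + 1)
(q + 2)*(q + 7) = q^2 + 9*q + 14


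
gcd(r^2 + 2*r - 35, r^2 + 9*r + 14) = r + 7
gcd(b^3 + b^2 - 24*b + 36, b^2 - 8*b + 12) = b - 2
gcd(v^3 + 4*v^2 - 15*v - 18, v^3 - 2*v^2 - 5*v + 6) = v - 3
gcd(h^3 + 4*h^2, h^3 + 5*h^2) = h^2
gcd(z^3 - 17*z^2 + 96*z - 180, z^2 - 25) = z - 5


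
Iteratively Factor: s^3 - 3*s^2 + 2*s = (s - 2)*(s^2 - s) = s*(s - 2)*(s - 1)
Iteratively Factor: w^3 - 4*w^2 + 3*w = (w - 1)*(w^2 - 3*w) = w*(w - 1)*(w - 3)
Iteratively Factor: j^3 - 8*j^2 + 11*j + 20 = (j + 1)*(j^2 - 9*j + 20) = (j - 5)*(j + 1)*(j - 4)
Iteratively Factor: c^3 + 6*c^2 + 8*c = (c + 4)*(c^2 + 2*c) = (c + 2)*(c + 4)*(c)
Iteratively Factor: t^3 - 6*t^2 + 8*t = (t)*(t^2 - 6*t + 8) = t*(t - 2)*(t - 4)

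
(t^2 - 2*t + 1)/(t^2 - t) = (t - 1)/t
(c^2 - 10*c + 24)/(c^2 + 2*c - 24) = (c - 6)/(c + 6)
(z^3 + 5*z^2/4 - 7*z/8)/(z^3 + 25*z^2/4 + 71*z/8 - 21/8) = z*(8*z^2 + 10*z - 7)/(8*z^3 + 50*z^2 + 71*z - 21)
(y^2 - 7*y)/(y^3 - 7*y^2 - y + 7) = y/(y^2 - 1)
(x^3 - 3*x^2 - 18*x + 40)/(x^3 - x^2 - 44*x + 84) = (x^2 - x - 20)/(x^2 + x - 42)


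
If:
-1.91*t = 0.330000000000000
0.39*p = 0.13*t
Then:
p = -0.06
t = -0.17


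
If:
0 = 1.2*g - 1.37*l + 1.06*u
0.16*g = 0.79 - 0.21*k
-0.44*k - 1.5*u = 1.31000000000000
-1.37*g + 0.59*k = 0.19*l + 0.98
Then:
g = 0.76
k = 3.18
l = -0.73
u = -1.81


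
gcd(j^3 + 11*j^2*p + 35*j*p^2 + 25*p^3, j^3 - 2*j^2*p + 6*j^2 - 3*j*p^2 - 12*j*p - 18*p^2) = j + p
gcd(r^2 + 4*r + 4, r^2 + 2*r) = r + 2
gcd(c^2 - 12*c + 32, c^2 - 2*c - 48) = c - 8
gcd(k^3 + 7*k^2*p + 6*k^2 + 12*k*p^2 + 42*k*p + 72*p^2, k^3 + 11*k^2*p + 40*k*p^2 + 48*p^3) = k^2 + 7*k*p + 12*p^2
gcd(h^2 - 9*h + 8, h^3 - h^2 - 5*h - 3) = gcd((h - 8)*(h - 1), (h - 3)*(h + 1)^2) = 1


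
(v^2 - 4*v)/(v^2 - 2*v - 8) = v/(v + 2)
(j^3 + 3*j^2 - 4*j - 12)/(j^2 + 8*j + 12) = (j^2 + j - 6)/(j + 6)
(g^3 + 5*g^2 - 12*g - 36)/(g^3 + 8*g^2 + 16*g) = (g^3 + 5*g^2 - 12*g - 36)/(g*(g^2 + 8*g + 16))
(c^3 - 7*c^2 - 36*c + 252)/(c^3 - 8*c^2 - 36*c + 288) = (c - 7)/(c - 8)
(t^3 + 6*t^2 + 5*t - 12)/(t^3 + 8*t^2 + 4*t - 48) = (t^2 + 2*t - 3)/(t^2 + 4*t - 12)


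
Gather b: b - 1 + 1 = b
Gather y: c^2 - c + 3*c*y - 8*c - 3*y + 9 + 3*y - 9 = c^2 + 3*c*y - 9*c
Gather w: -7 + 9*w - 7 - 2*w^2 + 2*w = -2*w^2 + 11*w - 14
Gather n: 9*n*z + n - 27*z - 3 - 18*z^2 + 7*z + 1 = n*(9*z + 1) - 18*z^2 - 20*z - 2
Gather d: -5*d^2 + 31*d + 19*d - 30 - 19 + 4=-5*d^2 + 50*d - 45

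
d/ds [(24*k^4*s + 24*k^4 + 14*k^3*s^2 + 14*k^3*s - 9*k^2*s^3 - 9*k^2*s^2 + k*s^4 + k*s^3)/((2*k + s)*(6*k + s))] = k*(288*k^5 + 336*k^4*s - 24*k^4 - 236*k^3*s^2 - 264*k^3*s - 96*k^2*s^3 - 50*k^2*s^2 + 15*k*s^4 + 16*k*s^3 + 2*s^5 + s^4)/(144*k^4 + 192*k^3*s + 88*k^2*s^2 + 16*k*s^3 + s^4)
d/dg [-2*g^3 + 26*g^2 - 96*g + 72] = -6*g^2 + 52*g - 96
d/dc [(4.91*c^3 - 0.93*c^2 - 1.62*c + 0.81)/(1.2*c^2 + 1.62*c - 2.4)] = (5.892*c^4 + 15.9084*c^3 - 34.9146*c^2 + 2.52*c + 2.5758)/(1.44*c^4 + 3.888*c^3 - 3.1356*c^2 - 7.776*c + 5.76)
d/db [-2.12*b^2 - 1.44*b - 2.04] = -4.24*b - 1.44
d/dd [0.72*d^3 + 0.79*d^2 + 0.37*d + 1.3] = 2.16*d^2 + 1.58*d + 0.37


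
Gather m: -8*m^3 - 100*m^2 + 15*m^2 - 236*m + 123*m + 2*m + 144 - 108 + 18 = -8*m^3 - 85*m^2 - 111*m + 54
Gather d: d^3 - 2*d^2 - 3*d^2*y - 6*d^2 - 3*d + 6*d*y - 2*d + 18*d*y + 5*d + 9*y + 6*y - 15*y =d^3 + d^2*(-3*y - 8) + 24*d*y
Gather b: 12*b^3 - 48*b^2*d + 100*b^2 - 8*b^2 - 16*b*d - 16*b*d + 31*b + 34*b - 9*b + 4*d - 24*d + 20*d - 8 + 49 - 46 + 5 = 12*b^3 + b^2*(92 - 48*d) + b*(56 - 32*d)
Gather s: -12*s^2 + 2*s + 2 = -12*s^2 + 2*s + 2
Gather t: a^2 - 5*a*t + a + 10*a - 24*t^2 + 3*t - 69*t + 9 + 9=a^2 + 11*a - 24*t^2 + t*(-5*a - 66) + 18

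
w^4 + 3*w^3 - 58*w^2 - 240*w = w*(w - 8)*(w + 5)*(w + 6)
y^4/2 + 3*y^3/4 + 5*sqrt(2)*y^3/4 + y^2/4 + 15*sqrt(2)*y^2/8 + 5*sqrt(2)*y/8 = y*(y/2 + 1/2)*(y + 1/2)*(y + 5*sqrt(2)/2)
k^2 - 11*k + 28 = (k - 7)*(k - 4)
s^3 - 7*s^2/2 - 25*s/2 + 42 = (s - 4)*(s - 3)*(s + 7/2)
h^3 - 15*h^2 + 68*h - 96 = (h - 8)*(h - 4)*(h - 3)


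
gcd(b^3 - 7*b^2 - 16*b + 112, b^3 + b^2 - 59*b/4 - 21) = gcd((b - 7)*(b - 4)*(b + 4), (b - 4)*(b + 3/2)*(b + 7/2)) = b - 4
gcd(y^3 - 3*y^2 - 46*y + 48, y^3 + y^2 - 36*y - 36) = y + 6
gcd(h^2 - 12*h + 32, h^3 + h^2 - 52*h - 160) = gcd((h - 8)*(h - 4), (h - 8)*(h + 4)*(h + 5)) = h - 8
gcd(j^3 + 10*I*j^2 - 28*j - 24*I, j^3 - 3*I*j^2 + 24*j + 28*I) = j^2 + 4*I*j - 4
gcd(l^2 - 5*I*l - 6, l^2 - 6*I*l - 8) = l - 2*I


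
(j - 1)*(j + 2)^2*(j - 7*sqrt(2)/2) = j^4 - 7*sqrt(2)*j^3/2 + 3*j^3 - 21*sqrt(2)*j^2/2 - 4*j + 14*sqrt(2)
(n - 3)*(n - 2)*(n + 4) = n^3 - n^2 - 14*n + 24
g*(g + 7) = g^2 + 7*g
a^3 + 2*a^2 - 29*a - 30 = (a - 5)*(a + 1)*(a + 6)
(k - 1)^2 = k^2 - 2*k + 1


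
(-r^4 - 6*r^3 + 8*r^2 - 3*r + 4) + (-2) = -r^4 - 6*r^3 + 8*r^2 - 3*r + 2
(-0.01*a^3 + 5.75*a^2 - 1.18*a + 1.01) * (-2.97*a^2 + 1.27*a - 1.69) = 0.0297*a^5 - 17.0902*a^4 + 10.824*a^3 - 14.2158*a^2 + 3.2769*a - 1.7069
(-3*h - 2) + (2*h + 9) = 7 - h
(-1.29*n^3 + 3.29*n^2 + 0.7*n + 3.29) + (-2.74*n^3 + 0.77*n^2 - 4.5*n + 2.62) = -4.03*n^3 + 4.06*n^2 - 3.8*n + 5.91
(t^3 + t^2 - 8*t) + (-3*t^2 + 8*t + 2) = t^3 - 2*t^2 + 2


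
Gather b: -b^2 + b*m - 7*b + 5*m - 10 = -b^2 + b*(m - 7) + 5*m - 10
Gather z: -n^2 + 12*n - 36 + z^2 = -n^2 + 12*n + z^2 - 36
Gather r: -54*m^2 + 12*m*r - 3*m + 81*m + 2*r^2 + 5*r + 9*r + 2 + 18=-54*m^2 + 78*m + 2*r^2 + r*(12*m + 14) + 20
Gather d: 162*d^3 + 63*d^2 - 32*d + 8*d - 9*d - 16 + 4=162*d^3 + 63*d^2 - 33*d - 12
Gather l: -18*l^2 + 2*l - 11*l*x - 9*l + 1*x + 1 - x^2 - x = -18*l^2 + l*(-11*x - 7) - x^2 + 1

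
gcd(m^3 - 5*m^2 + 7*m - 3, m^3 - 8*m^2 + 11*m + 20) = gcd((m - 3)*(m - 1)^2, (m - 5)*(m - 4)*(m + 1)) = 1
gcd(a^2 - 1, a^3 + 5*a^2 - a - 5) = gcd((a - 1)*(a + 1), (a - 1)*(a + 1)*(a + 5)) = a^2 - 1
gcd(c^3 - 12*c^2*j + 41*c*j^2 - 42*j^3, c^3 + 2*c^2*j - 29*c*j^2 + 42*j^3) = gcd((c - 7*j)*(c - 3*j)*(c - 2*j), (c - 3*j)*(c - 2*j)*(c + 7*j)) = c^2 - 5*c*j + 6*j^2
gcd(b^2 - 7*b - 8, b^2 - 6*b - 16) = b - 8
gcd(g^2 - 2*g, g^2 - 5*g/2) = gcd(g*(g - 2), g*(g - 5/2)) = g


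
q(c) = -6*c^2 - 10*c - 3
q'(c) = -12*c - 10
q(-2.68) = -19.29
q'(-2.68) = 22.16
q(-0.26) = -0.81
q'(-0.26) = -6.88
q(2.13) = -51.52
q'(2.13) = -35.56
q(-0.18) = -1.39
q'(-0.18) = -7.84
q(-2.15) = -9.24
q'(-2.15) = 15.80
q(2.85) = -80.24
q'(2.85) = -44.20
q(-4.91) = -98.55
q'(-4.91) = 48.92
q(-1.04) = 0.91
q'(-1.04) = 2.48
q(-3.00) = -27.00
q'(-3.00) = 26.00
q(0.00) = -3.00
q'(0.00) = -10.00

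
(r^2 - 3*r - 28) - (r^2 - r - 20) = -2*r - 8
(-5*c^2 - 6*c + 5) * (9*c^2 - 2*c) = -45*c^4 - 44*c^3 + 57*c^2 - 10*c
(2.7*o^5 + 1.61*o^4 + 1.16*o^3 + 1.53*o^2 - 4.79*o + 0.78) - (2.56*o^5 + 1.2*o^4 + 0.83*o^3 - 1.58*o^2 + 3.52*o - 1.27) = 0.14*o^5 + 0.41*o^4 + 0.33*o^3 + 3.11*o^2 - 8.31*o + 2.05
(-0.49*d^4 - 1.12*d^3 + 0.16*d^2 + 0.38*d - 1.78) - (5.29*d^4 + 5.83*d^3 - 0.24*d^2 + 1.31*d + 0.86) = -5.78*d^4 - 6.95*d^3 + 0.4*d^2 - 0.93*d - 2.64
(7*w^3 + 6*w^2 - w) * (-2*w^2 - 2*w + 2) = -14*w^5 - 26*w^4 + 4*w^3 + 14*w^2 - 2*w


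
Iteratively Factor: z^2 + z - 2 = (z + 2)*(z - 1)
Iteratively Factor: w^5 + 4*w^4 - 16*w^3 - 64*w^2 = (w)*(w^4 + 4*w^3 - 16*w^2 - 64*w) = w^2*(w^3 + 4*w^2 - 16*w - 64) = w^2*(w + 4)*(w^2 - 16) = w^2*(w - 4)*(w + 4)*(w + 4)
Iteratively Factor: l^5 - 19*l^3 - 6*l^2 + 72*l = (l)*(l^4 - 19*l^2 - 6*l + 72) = l*(l - 4)*(l^3 + 4*l^2 - 3*l - 18) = l*(l - 4)*(l - 2)*(l^2 + 6*l + 9) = l*(l - 4)*(l - 2)*(l + 3)*(l + 3)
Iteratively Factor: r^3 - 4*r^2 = (r)*(r^2 - 4*r) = r*(r - 4)*(r)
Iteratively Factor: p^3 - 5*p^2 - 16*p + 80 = (p - 4)*(p^2 - p - 20) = (p - 5)*(p - 4)*(p + 4)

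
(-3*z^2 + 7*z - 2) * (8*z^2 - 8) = -24*z^4 + 56*z^3 + 8*z^2 - 56*z + 16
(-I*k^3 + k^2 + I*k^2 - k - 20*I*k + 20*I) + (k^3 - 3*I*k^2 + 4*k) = k^3 - I*k^3 + k^2 - 2*I*k^2 + 3*k - 20*I*k + 20*I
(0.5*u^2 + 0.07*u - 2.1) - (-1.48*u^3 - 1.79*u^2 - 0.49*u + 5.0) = 1.48*u^3 + 2.29*u^2 + 0.56*u - 7.1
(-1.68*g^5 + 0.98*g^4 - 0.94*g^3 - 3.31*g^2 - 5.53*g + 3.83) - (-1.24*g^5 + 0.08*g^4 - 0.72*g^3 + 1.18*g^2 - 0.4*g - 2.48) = -0.44*g^5 + 0.9*g^4 - 0.22*g^3 - 4.49*g^2 - 5.13*g + 6.31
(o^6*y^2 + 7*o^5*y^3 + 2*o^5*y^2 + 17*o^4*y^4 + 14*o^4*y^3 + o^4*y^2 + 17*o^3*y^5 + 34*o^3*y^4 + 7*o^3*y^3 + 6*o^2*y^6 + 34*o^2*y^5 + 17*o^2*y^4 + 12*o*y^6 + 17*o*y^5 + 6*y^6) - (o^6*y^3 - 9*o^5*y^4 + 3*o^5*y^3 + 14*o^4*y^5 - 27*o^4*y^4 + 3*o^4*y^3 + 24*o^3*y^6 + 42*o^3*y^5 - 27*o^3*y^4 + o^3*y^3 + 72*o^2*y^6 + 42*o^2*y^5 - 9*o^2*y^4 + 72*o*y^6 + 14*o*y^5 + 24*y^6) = -o^6*y^3 + o^6*y^2 + 9*o^5*y^4 + 4*o^5*y^3 + 2*o^5*y^2 - 14*o^4*y^5 + 44*o^4*y^4 + 11*o^4*y^3 + o^4*y^2 - 24*o^3*y^6 - 25*o^3*y^5 + 61*o^3*y^4 + 6*o^3*y^3 - 66*o^2*y^6 - 8*o^2*y^5 + 26*o^2*y^4 - 60*o*y^6 + 3*o*y^5 - 18*y^6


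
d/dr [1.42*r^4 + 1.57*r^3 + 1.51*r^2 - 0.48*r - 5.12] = 5.68*r^3 + 4.71*r^2 + 3.02*r - 0.48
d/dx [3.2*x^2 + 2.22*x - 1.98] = 6.4*x + 2.22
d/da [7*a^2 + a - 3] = 14*a + 1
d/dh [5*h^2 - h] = 10*h - 1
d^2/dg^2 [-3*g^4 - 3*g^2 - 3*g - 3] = -36*g^2 - 6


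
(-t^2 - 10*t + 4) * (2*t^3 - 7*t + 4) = -2*t^5 - 20*t^4 + 15*t^3 + 66*t^2 - 68*t + 16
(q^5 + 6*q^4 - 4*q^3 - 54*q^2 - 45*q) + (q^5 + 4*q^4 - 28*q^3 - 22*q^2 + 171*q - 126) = 2*q^5 + 10*q^4 - 32*q^3 - 76*q^2 + 126*q - 126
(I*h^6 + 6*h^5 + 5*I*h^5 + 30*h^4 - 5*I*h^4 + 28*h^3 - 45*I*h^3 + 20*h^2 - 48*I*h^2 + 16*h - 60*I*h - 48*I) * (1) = I*h^6 + 6*h^5 + 5*I*h^5 + 30*h^4 - 5*I*h^4 + 28*h^3 - 45*I*h^3 + 20*h^2 - 48*I*h^2 + 16*h - 60*I*h - 48*I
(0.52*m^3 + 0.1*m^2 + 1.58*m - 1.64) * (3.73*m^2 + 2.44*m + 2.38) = 1.9396*m^5 + 1.6418*m^4 + 7.375*m^3 - 2.024*m^2 - 0.2412*m - 3.9032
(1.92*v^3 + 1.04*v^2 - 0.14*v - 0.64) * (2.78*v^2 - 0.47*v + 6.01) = 5.3376*v^5 + 1.9888*v^4 + 10.6612*v^3 + 4.537*v^2 - 0.5406*v - 3.8464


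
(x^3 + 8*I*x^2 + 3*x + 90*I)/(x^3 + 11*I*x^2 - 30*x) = (x - 3*I)/x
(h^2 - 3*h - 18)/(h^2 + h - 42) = (h + 3)/(h + 7)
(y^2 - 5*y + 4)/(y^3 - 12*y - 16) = (y - 1)/(y^2 + 4*y + 4)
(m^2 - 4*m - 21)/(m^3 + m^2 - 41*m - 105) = 1/(m + 5)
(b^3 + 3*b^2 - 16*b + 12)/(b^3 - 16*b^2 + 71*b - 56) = (b^2 + 4*b - 12)/(b^2 - 15*b + 56)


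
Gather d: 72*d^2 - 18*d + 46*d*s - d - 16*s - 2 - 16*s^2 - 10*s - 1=72*d^2 + d*(46*s - 19) - 16*s^2 - 26*s - 3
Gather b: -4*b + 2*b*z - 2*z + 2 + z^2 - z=b*(2*z - 4) + z^2 - 3*z + 2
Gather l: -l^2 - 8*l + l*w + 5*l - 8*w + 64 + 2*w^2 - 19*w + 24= -l^2 + l*(w - 3) + 2*w^2 - 27*w + 88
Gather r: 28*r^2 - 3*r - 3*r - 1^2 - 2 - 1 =28*r^2 - 6*r - 4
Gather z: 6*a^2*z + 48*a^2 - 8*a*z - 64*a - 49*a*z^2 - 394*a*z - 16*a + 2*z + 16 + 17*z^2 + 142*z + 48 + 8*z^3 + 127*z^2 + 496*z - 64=48*a^2 - 80*a + 8*z^3 + z^2*(144 - 49*a) + z*(6*a^2 - 402*a + 640)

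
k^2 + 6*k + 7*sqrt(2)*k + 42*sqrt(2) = (k + 6)*(k + 7*sqrt(2))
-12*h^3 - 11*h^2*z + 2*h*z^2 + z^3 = (-3*h + z)*(h + z)*(4*h + z)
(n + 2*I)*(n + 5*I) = n^2 + 7*I*n - 10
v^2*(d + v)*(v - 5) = d*v^3 - 5*d*v^2 + v^4 - 5*v^3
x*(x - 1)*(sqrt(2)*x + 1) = sqrt(2)*x^3 - sqrt(2)*x^2 + x^2 - x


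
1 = 1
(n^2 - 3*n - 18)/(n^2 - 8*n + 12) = (n + 3)/(n - 2)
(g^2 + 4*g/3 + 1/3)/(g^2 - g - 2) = (g + 1/3)/(g - 2)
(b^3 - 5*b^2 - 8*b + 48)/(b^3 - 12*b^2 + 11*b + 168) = (b^2 - 8*b + 16)/(b^2 - 15*b + 56)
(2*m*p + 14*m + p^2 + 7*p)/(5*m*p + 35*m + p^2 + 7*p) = (2*m + p)/(5*m + p)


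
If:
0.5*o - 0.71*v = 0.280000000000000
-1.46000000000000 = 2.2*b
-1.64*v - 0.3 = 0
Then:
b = -0.66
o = 0.30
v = -0.18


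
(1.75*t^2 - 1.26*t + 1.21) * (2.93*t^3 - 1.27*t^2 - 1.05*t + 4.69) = 5.1275*t^5 - 5.9143*t^4 + 3.308*t^3 + 7.9938*t^2 - 7.1799*t + 5.6749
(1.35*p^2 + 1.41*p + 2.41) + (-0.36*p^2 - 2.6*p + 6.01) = 0.99*p^2 - 1.19*p + 8.42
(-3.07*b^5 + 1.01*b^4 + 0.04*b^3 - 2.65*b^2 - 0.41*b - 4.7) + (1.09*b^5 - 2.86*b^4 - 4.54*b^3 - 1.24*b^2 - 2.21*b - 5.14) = -1.98*b^5 - 1.85*b^4 - 4.5*b^3 - 3.89*b^2 - 2.62*b - 9.84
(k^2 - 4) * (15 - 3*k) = -3*k^3 + 15*k^2 + 12*k - 60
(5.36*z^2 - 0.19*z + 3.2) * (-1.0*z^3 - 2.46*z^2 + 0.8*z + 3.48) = -5.36*z^5 - 12.9956*z^4 + 1.5554*z^3 + 10.6288*z^2 + 1.8988*z + 11.136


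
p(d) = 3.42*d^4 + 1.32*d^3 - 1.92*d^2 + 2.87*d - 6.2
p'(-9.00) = -9614.53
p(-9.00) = 21288.79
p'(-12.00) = -23019.85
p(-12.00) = 68319.04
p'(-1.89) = -68.08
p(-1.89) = 16.24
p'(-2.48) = -171.91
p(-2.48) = 84.11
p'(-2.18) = -111.67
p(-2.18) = 41.99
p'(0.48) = 3.45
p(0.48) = -4.94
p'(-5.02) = -1608.66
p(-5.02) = 1935.93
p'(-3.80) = -676.00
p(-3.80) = 595.85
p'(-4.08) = -844.65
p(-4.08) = 808.17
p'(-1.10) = -6.32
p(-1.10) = -8.43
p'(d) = 13.68*d^3 + 3.96*d^2 - 3.84*d + 2.87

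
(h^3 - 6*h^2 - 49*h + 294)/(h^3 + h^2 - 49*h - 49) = (h - 6)/(h + 1)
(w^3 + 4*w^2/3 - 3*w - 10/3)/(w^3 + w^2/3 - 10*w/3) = (w + 1)/w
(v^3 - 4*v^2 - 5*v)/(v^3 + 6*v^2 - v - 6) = v*(v - 5)/(v^2 + 5*v - 6)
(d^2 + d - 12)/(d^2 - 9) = (d + 4)/(d + 3)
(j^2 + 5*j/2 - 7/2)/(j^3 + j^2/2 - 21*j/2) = (j - 1)/(j*(j - 3))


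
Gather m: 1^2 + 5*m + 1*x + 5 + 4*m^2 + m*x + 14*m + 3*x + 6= 4*m^2 + m*(x + 19) + 4*x + 12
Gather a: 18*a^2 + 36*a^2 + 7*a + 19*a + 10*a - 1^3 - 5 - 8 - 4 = 54*a^2 + 36*a - 18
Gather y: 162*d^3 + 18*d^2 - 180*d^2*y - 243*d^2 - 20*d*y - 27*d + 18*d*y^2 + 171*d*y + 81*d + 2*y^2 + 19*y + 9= 162*d^3 - 225*d^2 + 54*d + y^2*(18*d + 2) + y*(-180*d^2 + 151*d + 19) + 9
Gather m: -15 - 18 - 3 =-36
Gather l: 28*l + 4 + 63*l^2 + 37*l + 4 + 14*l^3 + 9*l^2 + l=14*l^3 + 72*l^2 + 66*l + 8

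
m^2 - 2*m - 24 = (m - 6)*(m + 4)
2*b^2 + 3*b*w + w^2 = (b + w)*(2*b + w)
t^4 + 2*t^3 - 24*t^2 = t^2*(t - 4)*(t + 6)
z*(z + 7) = z^2 + 7*z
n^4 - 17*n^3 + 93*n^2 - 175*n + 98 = (n - 7)^2*(n - 2)*(n - 1)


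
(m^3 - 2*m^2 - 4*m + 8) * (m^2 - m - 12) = m^5 - 3*m^4 - 14*m^3 + 36*m^2 + 40*m - 96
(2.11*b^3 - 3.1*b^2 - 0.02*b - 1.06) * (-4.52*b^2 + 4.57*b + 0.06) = -9.5372*b^5 + 23.6547*b^4 - 13.95*b^3 + 4.5138*b^2 - 4.8454*b - 0.0636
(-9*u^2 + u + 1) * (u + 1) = -9*u^3 - 8*u^2 + 2*u + 1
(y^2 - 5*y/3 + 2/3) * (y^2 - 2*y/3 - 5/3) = y^4 - 7*y^3/3 + y^2/9 + 7*y/3 - 10/9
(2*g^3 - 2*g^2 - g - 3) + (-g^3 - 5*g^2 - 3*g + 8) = g^3 - 7*g^2 - 4*g + 5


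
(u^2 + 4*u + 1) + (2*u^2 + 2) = 3*u^2 + 4*u + 3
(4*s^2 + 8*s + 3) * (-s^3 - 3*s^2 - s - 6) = -4*s^5 - 20*s^4 - 31*s^3 - 41*s^2 - 51*s - 18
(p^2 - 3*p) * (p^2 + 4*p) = p^4 + p^3 - 12*p^2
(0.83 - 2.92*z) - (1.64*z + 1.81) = -4.56*z - 0.98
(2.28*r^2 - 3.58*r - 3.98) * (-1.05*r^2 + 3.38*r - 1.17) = -2.394*r^4 + 11.4654*r^3 - 10.589*r^2 - 9.2638*r + 4.6566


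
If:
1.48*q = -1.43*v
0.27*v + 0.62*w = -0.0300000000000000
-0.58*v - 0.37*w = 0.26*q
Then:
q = -0.10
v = 0.11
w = -0.09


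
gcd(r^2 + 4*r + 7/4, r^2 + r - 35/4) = r + 7/2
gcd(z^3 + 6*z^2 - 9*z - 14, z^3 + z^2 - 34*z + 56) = z^2 + 5*z - 14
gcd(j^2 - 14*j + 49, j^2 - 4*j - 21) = j - 7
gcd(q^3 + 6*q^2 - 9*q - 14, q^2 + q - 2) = 1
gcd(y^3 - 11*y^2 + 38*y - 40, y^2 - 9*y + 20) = y^2 - 9*y + 20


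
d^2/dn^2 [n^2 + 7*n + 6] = 2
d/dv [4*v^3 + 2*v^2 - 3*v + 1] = 12*v^2 + 4*v - 3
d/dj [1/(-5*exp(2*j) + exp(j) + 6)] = (10*exp(j) - 1)*exp(j)/(-5*exp(2*j) + exp(j) + 6)^2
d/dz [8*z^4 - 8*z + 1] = 32*z^3 - 8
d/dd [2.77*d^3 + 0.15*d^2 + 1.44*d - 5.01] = 8.31*d^2 + 0.3*d + 1.44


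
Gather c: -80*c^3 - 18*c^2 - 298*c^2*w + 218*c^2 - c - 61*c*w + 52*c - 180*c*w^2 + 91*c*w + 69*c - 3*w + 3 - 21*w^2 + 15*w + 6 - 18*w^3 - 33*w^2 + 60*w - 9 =-80*c^3 + c^2*(200 - 298*w) + c*(-180*w^2 + 30*w + 120) - 18*w^3 - 54*w^2 + 72*w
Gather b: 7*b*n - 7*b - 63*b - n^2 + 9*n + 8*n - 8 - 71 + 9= b*(7*n - 70) - n^2 + 17*n - 70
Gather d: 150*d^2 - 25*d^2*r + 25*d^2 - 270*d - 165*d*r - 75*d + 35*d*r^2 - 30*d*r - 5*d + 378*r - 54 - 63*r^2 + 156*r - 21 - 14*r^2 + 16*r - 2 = d^2*(175 - 25*r) + d*(35*r^2 - 195*r - 350) - 77*r^2 + 550*r - 77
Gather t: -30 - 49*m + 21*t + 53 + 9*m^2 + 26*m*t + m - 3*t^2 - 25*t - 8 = 9*m^2 - 48*m - 3*t^2 + t*(26*m - 4) + 15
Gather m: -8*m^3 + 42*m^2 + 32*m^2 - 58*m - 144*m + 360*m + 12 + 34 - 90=-8*m^3 + 74*m^2 + 158*m - 44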